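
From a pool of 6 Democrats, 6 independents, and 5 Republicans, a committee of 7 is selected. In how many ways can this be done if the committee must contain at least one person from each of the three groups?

17996

Total 7-person selections from all 17: C(17,7) = 19448.
Subtract selections that omit an entire group: no Democrats → C(11,7) = 330; no independents → C(11,7) = 330; no Republicans → C(12,7) = 792.
Add back selections omitting two groups (i.e. drawn from a single group): C(6,7) + C(6,7) + C(5,7) = 0.
By inclusion–exclusion: 19448 − 1452 + 0 = 17996.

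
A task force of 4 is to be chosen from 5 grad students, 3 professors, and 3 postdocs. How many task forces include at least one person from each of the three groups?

180

Total 4-person selections from all 11: C(11,4) = 330.
Selections missing a whole group: no grad students → C(6,4) = 15; no professors → C(8,4) = 70; no postdocs → C(8,4) = 70.
Add back selections omitting two groups (i.e. drawn from a single group): C(5,4) + C(3,4) + C(3,4) = 5.
By inclusion–exclusion: 330 − 155 + 5 = 180.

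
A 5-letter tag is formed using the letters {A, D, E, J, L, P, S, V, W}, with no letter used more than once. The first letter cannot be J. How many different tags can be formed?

The first letter has 9−1 = 8 choices (anything except J).
The remaining 4 letters are filled from the other 8 symbols without repetition: 8 × 7 × 6 × 5 = 1680.
Total: 8 × 1680 = 13440.

13440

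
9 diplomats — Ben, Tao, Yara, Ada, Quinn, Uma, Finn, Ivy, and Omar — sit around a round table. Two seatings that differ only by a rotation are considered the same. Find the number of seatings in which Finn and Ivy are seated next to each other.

Treat {Finn, Ivy} as one unit (2 internal orders) and seat the resulting 8 units around the table: (7)! circular arrangements.
So 2 × (7)! = 2 × 5040 = 10080.

10080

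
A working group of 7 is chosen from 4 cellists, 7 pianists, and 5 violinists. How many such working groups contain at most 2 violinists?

Split by how many violinists are chosen (0 through 2).
Sum: C(5,0)·C(11,7) + C(5,1)·C(11,6) + C(5,2)·C(11,5) = 330 + 2310 + 4620 = 7260.

7260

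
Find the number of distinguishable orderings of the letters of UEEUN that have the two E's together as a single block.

12

Treat the 2 copies of E as a single block. The multiset to arrange is then {EE, N, U, U}, 4 items in all.
That gives (4)!/(2!) = 12 arrangements.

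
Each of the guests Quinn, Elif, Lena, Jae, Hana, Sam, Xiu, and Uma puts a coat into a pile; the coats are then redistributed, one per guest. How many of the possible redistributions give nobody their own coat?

Count assignments avoiding every fixed point. For any j of the 8 guests fixed to their own coat, the other 8−j can be arranged in (8−j)! ways.
By inclusion–exclusion this is Σ_{j=0}^{8} (−1)^j C(8,j)·(8−j)!.
Computing: 40320 − 40320 + 20160 − 6720 + 1680 − 336 + 56 − 8 + 1 = 14833.

14833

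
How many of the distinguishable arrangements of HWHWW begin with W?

Fix W in the first position and arrange the remaining 4 letters.
Those 4 letters have H appearing twice and W appearing twice, giving (4)!/(2!·2!) = 6.

6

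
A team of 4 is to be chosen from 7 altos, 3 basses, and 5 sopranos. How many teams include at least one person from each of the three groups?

Total 4-person selections from all 15: C(15,4) = 1365.
Selections missing a whole group: no altos → C(8,4) = 70; no basses → C(12,4) = 495; no sopranos → C(10,4) = 210.
Add back selections omitting two groups (i.e. drawn from a single group): C(7,4) + C(3,4) + C(5,4) = 40.
By inclusion–exclusion: 1365 − 775 + 40 = 630.

630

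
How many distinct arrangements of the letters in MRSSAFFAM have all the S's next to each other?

Treat the 2 copies of S as a single block. The multiset to arrange is then {SS, A, A, F, F, M, M, R}, 8 items in all.
That gives (8)!/(2!·2!·2!) = 5040 arrangements.

5040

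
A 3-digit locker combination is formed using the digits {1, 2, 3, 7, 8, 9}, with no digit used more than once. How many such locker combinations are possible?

120

Choose and order 3 of the 6 symbols: the first digit has 6 options, the next 5, then 4.
That product is 6 × 5 × 4 = 120.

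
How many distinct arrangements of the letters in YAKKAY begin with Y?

Fix Y in the first position and arrange the remaining 5 letters.
Those 5 letters have A appearing twice and K appearing twice, giving (5)!/(2!·2!) = 30.

30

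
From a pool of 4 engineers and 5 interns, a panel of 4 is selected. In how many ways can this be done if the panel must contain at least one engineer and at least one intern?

Unrestricted: C(9,4) = 126 ways to pick any 4 of the 9.
Selections missing a whole group: no engineers → C(5,4) = 5; no interns → C(4,4) = 1.
Both groups omitted at once is impossible, so 126 − 6 = 120.

120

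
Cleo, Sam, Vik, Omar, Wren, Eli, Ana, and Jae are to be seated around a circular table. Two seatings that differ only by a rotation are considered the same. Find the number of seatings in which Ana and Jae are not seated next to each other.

All circular seatings of 8 people number (7)! = 5040.
Those with Ana next to Jae: fuse the pair into one unit and seat 7 units around a circle — 2·(6)! = 1440.
Subtracting, 5040 − 1440 = 3600.

3600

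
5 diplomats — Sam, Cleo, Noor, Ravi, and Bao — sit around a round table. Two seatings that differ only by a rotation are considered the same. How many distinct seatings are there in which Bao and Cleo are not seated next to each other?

All circular seatings of 5 people number (4)! = 24.
Those with Bao next to Cleo: fuse the pair into one unit and seat 4 units around a circle — 2·(3)! = 12.
Subtracting, 24 − 12 = 12.

12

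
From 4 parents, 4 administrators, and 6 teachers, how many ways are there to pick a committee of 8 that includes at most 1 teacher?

49

Split by how many teachers are chosen (0 through 1).
Sum: C(6,0)·C(8,8) + C(6,1)·C(8,7) = 1 + 48 = 49.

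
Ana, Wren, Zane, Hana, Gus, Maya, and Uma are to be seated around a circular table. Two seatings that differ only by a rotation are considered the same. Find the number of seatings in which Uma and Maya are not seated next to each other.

480

Without the restriction there are (6)! = 720 seatings.
Seatings with Uma beside Maya: treat them as a block with 2 internal orders, giving 2 × (5)! = 240.
Subtracting, 720 − 240 = 480.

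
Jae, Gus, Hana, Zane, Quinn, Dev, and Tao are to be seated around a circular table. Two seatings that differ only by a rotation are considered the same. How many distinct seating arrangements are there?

720

Seat Jae anywhere (absorbing the rotational symmetry), then permute the other 6: (6)! = 720.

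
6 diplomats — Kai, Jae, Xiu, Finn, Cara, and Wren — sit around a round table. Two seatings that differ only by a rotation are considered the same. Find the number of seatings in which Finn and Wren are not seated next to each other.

All circular seatings of 6 people number (5)! = 120.
Seatings with Finn beside Wren: treat them as a block with 2 internal orders, giving 2 × (4)! = 48.
Subtracting, 120 − 48 = 72.

72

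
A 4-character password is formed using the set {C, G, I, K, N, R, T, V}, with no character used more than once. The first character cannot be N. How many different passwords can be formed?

The first character has 8−1 = 7 choices (anything except N).
The remaining 3 characters are filled from the other 7 symbols without repetition: 7 × 6 × 5 = 210.
Total: 7 × 210 = 1470.

1470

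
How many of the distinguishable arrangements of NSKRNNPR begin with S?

With the first slot taken by S, it remains to arrange the other 7 letters (NKRNNPR).
Those 7 letters have N appearing 3 times and R appearing twice, giving (7)!/(3!·2!) = 420.

420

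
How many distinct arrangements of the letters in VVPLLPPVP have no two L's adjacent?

980

Total arrangements of VVPLLPPVP: 9!/(4!·3!·2!) = 1260.
Arrangements with the L's together: treat LL as one letter, giving (8)!/(4!·3!) = 280.
Hence 1260 − 280 = 980.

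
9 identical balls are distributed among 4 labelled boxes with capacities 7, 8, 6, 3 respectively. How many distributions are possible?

Without the upper bounds there are C(12,3) = 220 ways to split 9 among 4 boxes.
Subtract solutions that violate a single cap (substitute x_i' = x_i − (cap_i+1)): x_1 ≥ 8 gives C(4,3) = 4; x_2 ≥ 9 gives C(3,3) = 1; x_3 ≥ 7 gives C(5,3) = 10; x_4 ≥ 4 gives C(8,3) = 56. Together 71.
No two caps can be exceeded simultaneously, so the pair terms are all 0.
By inclusion–exclusion the count is 220 − 71 + 0 = 149.

149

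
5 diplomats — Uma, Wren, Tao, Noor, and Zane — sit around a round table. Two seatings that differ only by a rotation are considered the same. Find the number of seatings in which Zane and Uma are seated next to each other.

Glue Zane and Uma into a block (2 internal orders). Seating 4 units around a circle gives (3)! arrangements.
So 2 × (3)! = 2 × 6 = 12.

12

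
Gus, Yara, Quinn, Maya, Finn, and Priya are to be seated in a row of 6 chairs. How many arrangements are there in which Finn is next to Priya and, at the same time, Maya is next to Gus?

96

Treat {Finn,Priya} as one block (2 orders) and {Maya,Gus} as another (2 orders).
That leaves 4 units to arrange: 2 × 2 × 4! = 4 × 24 = 96.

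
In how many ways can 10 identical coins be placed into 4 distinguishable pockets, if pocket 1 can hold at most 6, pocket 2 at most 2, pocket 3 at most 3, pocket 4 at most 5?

53

Ignoring the caps, the number of non-negative solutions to x_1+…+x_4 = 10 is C(13,3) = 286.
Subtract solutions that violate a single cap (substitute x_i' = x_i − (cap_i+1)): x_1 ≥ 7 gives C(6,3) = 20; x_2 ≥ 3 gives C(10,3) = 120; x_3 ≥ 4 gives C(9,3) = 84; x_4 ≥ 6 gives C(7,3) = 35. Together 259.
Add back pairs where two caps are both exceeded: 1 + 0 + 0 + 20 + 4 + 1 = 26.
By inclusion–exclusion the count is 286 − 259 + 26 = 53.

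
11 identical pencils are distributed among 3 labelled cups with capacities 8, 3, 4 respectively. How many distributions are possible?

Ignoring the caps, the number of non-negative solutions to x_1+…+x_3 = 11 is C(13,2) = 78.
Subtract solutions that violate a single cap (substitute x_i' = x_i − (cap_i+1)): x_1 ≥ 9 gives C(4,2) = 6; x_2 ≥ 4 gives C(9,2) = 36; x_3 ≥ 5 gives C(8,2) = 28. Together 70.
Add back pairs where two caps are both exceeded: 0 + 0 + 6 = 6.
By inclusion–exclusion the count is 78 − 70 + 6 = 14.

14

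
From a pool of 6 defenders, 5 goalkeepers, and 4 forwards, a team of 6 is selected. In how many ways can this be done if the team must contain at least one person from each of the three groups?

4250

Total 6-person selections from all 15: C(15,6) = 5005.
Selections missing a whole group: no defenders → C(9,6) = 84; no goalkeepers → C(10,6) = 210; no forwards → C(11,6) = 462.
Add back selections omitting two groups (i.e. drawn from a single group): C(6,6) + C(5,6) + C(4,6) = 1.
By inclusion–exclusion: 5005 − 756 + 1 = 4250.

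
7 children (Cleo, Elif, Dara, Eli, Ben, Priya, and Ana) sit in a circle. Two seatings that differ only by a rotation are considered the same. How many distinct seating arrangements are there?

720

Fix one person's seat to break rotational symmetry; the remaining 6 people can be arranged in (6)! = 720 ways.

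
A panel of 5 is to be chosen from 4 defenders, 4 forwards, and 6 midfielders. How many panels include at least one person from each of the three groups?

With no constraint there are C(14,5) = 2002 possible selections.
Selections missing a whole group: no defenders → C(10,5) = 252; no forwards → C(10,5) = 252; no midfielders → C(8,5) = 56.
Add back selections omitting two groups (i.e. drawn from a single group): C(4,5) + C(4,5) + C(6,5) = 6.
By inclusion–exclusion: 2002 − 560 + 6 = 1448.

1448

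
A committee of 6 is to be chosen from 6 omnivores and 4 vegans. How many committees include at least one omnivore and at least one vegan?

209

With no constraint there are C(10,6) = 210 possible selections.
Selections missing a whole group: no omnivores → C(4,6) = 0; no vegans → C(6,6) = 1.
Both groups omitted at once is impossible, so 210 − 1 = 209.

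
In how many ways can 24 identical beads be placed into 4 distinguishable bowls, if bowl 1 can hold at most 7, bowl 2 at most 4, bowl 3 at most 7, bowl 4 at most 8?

Ignoring the caps, the number of non-negative solutions to x_1+…+x_4 = 24 is C(27,3) = 2925.
Subtract solutions that violate a single cap (substitute x_i' = x_i − (cap_i+1)): x_1 ≥ 8 gives C(19,3) = 969; x_2 ≥ 5 gives C(22,3) = 1540; x_3 ≥ 8 gives C(19,3) = 969; x_4 ≥ 9 gives C(18,3) = 816. Together 4294.
Add back pairs where two caps are both exceeded: 364 + 165 + 120 + 364 + 286 + 120 = 1419.
Subtract triples: 20 + 10 + 0 + 10 = 40.
By inclusion–exclusion the count is 2925 − 4294 + 1419 − 40 = 10.

10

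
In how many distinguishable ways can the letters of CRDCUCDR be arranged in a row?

Letter multiplicities in CRDCUCDR: C×3, D×2, R×2, U×1.
Dividing 8! = 40320 by 3!·2!·2! = 24 for the repeated letters gives 1680.

1680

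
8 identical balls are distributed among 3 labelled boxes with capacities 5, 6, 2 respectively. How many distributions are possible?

15

Without the upper bounds there are C(10,2) = 45 ways to split 8 among 3 boxes.
Subtract solutions that violate a single cap (substitute x_i' = x_i − (cap_i+1)): x_1 ≥ 6 gives C(4,2) = 6; x_2 ≥ 7 gives C(3,2) = 3; x_3 ≥ 3 gives C(7,2) = 21. Together 30.
No two caps can be exceeded simultaneously, so the pair terms are all 0.
By inclusion–exclusion the count is 45 − 30 + 0 = 15.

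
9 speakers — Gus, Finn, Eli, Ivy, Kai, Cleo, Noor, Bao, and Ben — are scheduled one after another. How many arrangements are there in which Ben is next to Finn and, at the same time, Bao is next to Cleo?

20160

Treat {Ben,Finn} as one block (2 orders) and {Bao,Cleo} as another (2 orders).
That leaves 7 units to arrange: 2 × 2 × 7! = 4 × 5040 = 20160.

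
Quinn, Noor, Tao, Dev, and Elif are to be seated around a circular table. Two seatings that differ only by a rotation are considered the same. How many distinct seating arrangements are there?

Fix one person's seat to break rotational symmetry; the remaining 4 people can be arranged in (4)! = 24 ways.

24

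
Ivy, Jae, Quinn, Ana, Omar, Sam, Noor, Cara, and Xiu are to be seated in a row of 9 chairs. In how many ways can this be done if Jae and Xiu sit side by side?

80640

Glue Jae and Xiu into one block (2 internal orders), leaving 8 units to arrange in a row.
That gives 2 × 8! = 2 × 40320 = 80640.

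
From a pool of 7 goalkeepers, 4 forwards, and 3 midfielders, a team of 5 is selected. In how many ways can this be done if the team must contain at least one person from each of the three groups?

With no constraint there are C(14,5) = 2002 possible selections.
Selections missing a whole group: no goalkeepers → C(7,5) = 21; no forwards → C(10,5) = 252; no midfielders → C(11,5) = 462.
Add back selections omitting two groups (i.e. drawn from a single group): C(7,5) + C(4,5) + C(3,5) = 21.
By inclusion–exclusion: 2002 − 735 + 21 = 1288.

1288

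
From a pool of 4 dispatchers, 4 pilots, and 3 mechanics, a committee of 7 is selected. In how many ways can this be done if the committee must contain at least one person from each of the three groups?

320

Unrestricted: C(11,7) = 330 ways to pick any 7 of the 11.
Selections missing a whole group: no dispatchers → C(7,7) = 1; no pilots → C(7,7) = 1; no mechanics → C(8,7) = 8.
Add back selections omitting two groups (i.e. drawn from a single group): C(4,7) + C(4,7) + C(3,7) = 0.
By inclusion–exclusion: 330 − 10 + 0 = 320.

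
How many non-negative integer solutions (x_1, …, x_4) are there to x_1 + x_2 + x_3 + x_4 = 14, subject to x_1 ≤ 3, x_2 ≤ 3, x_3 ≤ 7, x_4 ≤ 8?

80

By stars and bars, unrestricted non-negative solutions to x_1+…+x_4 = 14 number C(14+3,3) = 680.
Subtract solutions that violate a single cap (substitute x_i' = x_i − (cap_i+1)): x_1 ≥ 4 gives C(13,3) = 286; x_2 ≥ 4 gives C(13,3) = 286; x_3 ≥ 8 gives C(9,3) = 84; x_4 ≥ 9 gives C(8,3) = 56. Together 712.
Add back pairs where two caps are both exceeded: 84 + 10 + 4 + 10 + 4 + 0 = 112.
By inclusion–exclusion the count is 680 − 712 + 112 = 80.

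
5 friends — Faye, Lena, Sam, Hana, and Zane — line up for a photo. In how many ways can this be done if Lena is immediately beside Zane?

Treat {Lena, Zane} as a single unit. There are 4 units to order, and the pair itself can be ordered 2 ways.
So the count is 2·(4)! = 48.

48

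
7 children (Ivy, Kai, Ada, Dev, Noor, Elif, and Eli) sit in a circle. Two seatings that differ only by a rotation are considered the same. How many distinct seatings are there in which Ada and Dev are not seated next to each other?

All circular seatings of 7 people number (6)! = 720.
Those with Ada next to Dev: fuse the pair into one unit and seat 6 units around a circle — 2·(5)! = 240.
Subtracting, 720 − 240 = 480.

480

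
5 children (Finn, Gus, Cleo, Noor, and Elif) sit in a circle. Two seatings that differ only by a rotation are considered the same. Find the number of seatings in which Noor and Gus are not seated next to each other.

12

Without the restriction there are (4)! = 24 seatings.
Seatings with Noor beside Gus: treat them as a block with 2 internal orders, giving 2 × (3)! = 12.
Subtracting, 24 − 12 = 12.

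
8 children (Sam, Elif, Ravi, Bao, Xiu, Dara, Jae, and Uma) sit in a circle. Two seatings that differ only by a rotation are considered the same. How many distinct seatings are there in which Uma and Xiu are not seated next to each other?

3600

Without the restriction there are (7)! = 5040 seatings.
Those with Uma next to Xiu: fuse the pair into one unit and seat 7 units around a circle — 2·(6)! = 1440.
Subtracting, 5040 − 1440 = 3600.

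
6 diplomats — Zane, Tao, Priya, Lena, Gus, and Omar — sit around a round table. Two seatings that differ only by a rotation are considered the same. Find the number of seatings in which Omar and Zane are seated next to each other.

48

Glue Omar and Zane into a block (2 internal orders). Seating 5 units around a circle gives (4)! arrangements.
So 2 × (4)! = 2 × 24 = 48.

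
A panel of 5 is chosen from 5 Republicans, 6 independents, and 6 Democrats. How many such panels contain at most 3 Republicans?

Split by how many Republicans are chosen (0 through 3).
Sum: C(5,0)·C(12,5) + C(5,1)·C(12,4) + C(5,2)·C(12,3) + C(5,3)·C(12,2) = 792 + 2475 + 2200 + 660 = 6127.

6127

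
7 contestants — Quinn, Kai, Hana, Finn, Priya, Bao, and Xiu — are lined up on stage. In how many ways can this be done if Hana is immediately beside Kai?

1440

Place the 5 others and the Hana-Kai pair as 6 objects in a line; the pair has 2 internal arrangements.
So the count is 2·(6)! = 1440.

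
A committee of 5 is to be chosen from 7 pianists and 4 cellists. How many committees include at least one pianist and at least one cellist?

With no constraint there are C(11,5) = 462 possible selections.
Subtract selections that omit an entire group: no pianists → C(4,5) = 0; no cellists → C(7,5) = 21.
Both groups omitted at once is impossible, so 462 − 21 = 441.

441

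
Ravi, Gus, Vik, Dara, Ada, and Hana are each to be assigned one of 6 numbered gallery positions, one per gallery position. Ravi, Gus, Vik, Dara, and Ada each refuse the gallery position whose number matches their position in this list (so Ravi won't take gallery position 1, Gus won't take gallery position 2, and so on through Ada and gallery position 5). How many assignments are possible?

Let Aᵢ (for 1 ≤ i ≤ 5) be the placements that put person i in their forbidden gallery position. Any j of these fix j positions, leaving (6−j)! ways to fill the rest, and there are C(5,j) ways to pick which j.
By inclusion–exclusion, the number of valid placements is Σ_{j=0}^{5} (−1)^j C(5,j)·(6−j)!.
Computing: 720 − 600 + 240 − 60 + 10 − 1 = 309.

309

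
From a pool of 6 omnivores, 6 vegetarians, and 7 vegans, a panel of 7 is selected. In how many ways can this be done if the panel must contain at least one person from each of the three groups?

Total 7-person selections from all 19: C(19,7) = 50388.
Subtract selections that omit an entire group: no omnivores → C(13,7) = 1716; no vegetarians → C(13,7) = 1716; no vegans → C(12,7) = 792.
Add back selections omitting two groups (i.e. drawn from a single group): C(6,7) + C(6,7) + C(7,7) = 1.
By inclusion–exclusion: 50388 − 4224 + 1 = 46165.

46165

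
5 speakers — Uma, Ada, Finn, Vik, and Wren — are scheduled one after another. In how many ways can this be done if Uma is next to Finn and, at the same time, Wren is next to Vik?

24

Treat {Uma,Finn} as one block (2 orders) and {Wren,Vik} as another (2 orders).
That leaves 3 units to arrange: 2 × 2 × 3! = 4 × 6 = 24.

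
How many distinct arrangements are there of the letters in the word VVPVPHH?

210

The 7 letters of VVPVPHH have repeats: H appearing twice, P appearing twice, and V appearing 3 times.
So there are 7! / (3!·2!·2!) = 210 distinguishable arrangements.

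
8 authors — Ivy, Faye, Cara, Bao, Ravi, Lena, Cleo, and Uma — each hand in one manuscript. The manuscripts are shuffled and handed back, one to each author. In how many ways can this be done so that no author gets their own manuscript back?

This is the derangement count D_8: permutations of 8 items with no fixed point.
By inclusion–exclusion this is Σ_{j=0}^{8} (−1)^j C(8,j)·(8−j)!.
Computing: 40320 − 40320 + 20160 − 6720 + 1680 − 336 + 56 − 8 + 1 = 14833.

14833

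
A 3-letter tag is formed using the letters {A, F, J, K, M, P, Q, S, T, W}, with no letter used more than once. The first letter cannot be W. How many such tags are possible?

648

The first letter has 10−1 = 9 choices (anything except W).
The remaining 2 letters are filled from the other 9 symbols without repetition: 9 × 8 = 72.
Total: 9 × 72 = 648.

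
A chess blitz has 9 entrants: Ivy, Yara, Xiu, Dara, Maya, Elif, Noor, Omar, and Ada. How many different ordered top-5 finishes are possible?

There are 9 choices for 1st place, 8 for 2nd, and so on down to 5 for position 5.
That gives 9 × 8 × 7 × 6 × 5 = 15120.

15120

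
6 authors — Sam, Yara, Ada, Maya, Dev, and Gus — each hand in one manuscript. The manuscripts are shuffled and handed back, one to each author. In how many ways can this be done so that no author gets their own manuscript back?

265

Count assignments avoiding every fixed point. For any j of the 6 authors fixed to their own manuscript, the other 6−j can be arranged in (6−j)! ways.
By inclusion–exclusion this is Σ_{j=0}^{6} (−1)^j C(6,j)·(6−j)!.
Computing: 720 − 720 + 360 − 120 + 30 − 6 + 1 = 265.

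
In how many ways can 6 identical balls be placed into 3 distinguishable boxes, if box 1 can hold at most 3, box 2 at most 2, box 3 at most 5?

By stars and bars, unrestricted non-negative solutions to x_1+…+x_3 = 6 number C(6+2,2) = 28.
Subtract solutions that violate a single cap (substitute x_i' = x_i − (cap_i+1)): x_1 ≥ 4 gives C(4,2) = 6; x_2 ≥ 3 gives C(5,2) = 10; x_3 ≥ 6 gives C(2,2) = 1. Together 17.
No two caps can be exceeded simultaneously, so the pair terms are all 0.
By inclusion–exclusion the count is 28 − 17 + 0 = 11.

11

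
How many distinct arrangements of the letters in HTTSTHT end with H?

Fix H in the last position and arrange the remaining 6 letters.
Those 6 letters have T appearing 4 times, giving (6)!/(4!) = 30.

30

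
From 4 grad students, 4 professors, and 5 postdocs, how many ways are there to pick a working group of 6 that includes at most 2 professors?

Split by how many professors are chosen (0 through 2).
Sum: C(4,0)·C(9,6) + C(4,1)·C(9,5) + C(4,2)·C(9,4) = 84 + 504 + 756 = 1344.

1344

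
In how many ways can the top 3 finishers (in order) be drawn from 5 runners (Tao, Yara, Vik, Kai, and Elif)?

60

There are 5 choices for 1st place, 4 for 2nd, and 3 for 3rd.
That gives 5 × 4 × 3 = 60.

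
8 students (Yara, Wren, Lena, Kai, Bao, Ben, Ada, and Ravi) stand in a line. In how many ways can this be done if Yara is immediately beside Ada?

Glue Yara and Ada into one block (2 internal orders), leaving 7 units to arrange in a row.
So the count is 2·(7)! = 10080.

10080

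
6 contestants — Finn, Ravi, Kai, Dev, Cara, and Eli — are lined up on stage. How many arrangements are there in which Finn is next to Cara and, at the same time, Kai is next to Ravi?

96

Treat {Finn,Cara} as one block (2 orders) and {Kai,Ravi} as another (2 orders).
That leaves 4 units to arrange: 2 × 2 × 4! = 4 × 24 = 96.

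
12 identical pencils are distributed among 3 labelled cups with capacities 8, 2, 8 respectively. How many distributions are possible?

Without the upper bounds there are C(14,2) = 91 ways to split 12 among 3 cups.
Subtract solutions that violate a single cap (substitute x_i' = x_i − (cap_i+1)): x_1 ≥ 9 gives C(5,2) = 10; x_2 ≥ 3 gives C(11,2) = 55; x_3 ≥ 9 gives C(5,2) = 10. Together 75.
Add back pairs where two caps are both exceeded: 1 + 0 + 1 = 2.
By inclusion–exclusion the count is 91 − 75 + 2 = 18.

18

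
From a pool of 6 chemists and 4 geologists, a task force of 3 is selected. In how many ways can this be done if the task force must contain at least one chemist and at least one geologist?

Total 3-person selections from all 10: C(10,3) = 120.
Selections missing a whole group: no chemists → C(4,3) = 4; no geologists → C(6,3) = 20.
Both groups omitted at once is impossible, so 120 − 24 = 96.

96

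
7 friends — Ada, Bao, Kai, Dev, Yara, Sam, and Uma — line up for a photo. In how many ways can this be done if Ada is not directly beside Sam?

3600

There are 7! = 5040 arrangements in all. If Ada and Sam are adjacent, merging them into one block gives 2·(6)! = 1440 arrangements.
Complementary counting: 5040 − 1440 = 3600.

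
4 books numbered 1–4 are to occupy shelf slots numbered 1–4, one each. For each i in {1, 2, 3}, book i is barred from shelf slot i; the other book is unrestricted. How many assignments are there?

11

Let Aᵢ (for i ∈ {1, 2, 3}) be the placements that put book i in its forbidden shelf slot. Any j of these fix j positions, leaving (4−j)! ways to fill the rest, and there are C(3,j) ways to pick which j.
By inclusion–exclusion, the number of valid placements is Σ_{j=0}^{3} (−1)^j C(3,j)·(4−j)!.
Computing: 24 − 18 + 6 − 1 = 11.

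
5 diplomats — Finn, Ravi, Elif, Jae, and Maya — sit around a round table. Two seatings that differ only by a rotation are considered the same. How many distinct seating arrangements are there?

24

Around a circle, 5 distinct people have 5!/5 = (4)! = 24 rotationally distinct seatings.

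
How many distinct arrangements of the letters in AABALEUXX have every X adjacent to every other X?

Treat the 2 copies of X as a single block. The multiset to arrange is then {XX, A, A, A, B, E, L, U}, 8 items in all.
That gives (8)!/(3!) = 6720 arrangements.

6720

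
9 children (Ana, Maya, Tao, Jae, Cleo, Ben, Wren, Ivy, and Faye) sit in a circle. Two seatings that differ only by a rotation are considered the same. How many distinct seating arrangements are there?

40320

Around a circle, 9 distinct people have 9!/9 = (8)! = 40320 rotationally distinct seatings.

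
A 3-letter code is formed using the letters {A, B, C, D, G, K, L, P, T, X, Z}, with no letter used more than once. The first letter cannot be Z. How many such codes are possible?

The first letter has 11−1 = 10 choices (anything except Z).
The remaining 2 letters are filled from the other 10 symbols without repetition: 10 × 9 = 90.
Total: 10 × 90 = 900.

900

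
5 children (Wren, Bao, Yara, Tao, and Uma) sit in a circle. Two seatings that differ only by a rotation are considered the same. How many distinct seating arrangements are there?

24

Fix one person's seat to break rotational symmetry; the remaining 4 people can be arranged in (4)! = 24 ways.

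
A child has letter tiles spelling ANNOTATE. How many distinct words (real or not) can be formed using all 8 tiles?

Letter multiplicities in ANNOTATE: A×2, E×1, N×2, O×1, T×2.
So there are 8! / (2!·2!·2!) = 5040 distinguishable arrangements.

5040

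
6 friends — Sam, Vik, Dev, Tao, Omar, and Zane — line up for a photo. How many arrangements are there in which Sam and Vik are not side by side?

There are 6! = 720 arrangements in all. If Sam and Vik are adjacent, merging them into one block gives 2·(5)! = 240 arrangements.
So 720 − 240 = 480 arrangements keep them apart.

480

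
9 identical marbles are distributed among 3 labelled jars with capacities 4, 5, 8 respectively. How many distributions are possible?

Without the upper bounds there are C(11,2) = 55 ways to split 9 among 3 jars.
Subtract solutions that violate a single cap (substitute x_i' = x_i − (cap_i+1)): x_1 ≥ 5 gives C(6,2) = 15; x_2 ≥ 6 gives C(5,2) = 10; x_3 ≥ 9 gives C(2,2) = 1. Together 26.
No two caps can be exceeded simultaneously, so the pair terms are all 0.
By inclusion–exclusion the count is 55 − 26 + 0 = 29.

29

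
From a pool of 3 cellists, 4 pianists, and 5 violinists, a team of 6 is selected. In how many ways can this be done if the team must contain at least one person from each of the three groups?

Unrestricted: C(12,6) = 924 ways to pick any 6 of the 12.
Subtract selections that omit an entire group: no cellists → C(9,6) = 84; no pianists → C(8,6) = 28; no violinists → C(7,6) = 7.
Add back selections omitting two groups (i.e. drawn from a single group): C(3,6) + C(4,6) + C(5,6) = 0.
By inclusion–exclusion: 924 − 119 + 0 = 805.

805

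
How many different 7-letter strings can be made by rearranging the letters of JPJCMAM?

The 7 letters of JPJCMAM have repeats: J appearing twice and M appearing twice.
The number of distinct arrangements is 7!/(2!·2!) = 5040/4 = 1260.

1260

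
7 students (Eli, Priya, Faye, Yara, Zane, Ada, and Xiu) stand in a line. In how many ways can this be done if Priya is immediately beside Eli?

1440

Glue Priya and Eli into one block (2 internal orders), leaving 6 units to arrange in a row.
That gives 2 × 6! = 2 × 720 = 1440.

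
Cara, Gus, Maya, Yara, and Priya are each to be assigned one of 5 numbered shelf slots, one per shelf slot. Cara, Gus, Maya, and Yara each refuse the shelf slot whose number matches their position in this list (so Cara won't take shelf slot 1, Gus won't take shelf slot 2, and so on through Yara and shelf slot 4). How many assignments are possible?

53

Let Aᵢ (for 1 ≤ i ≤ 4) be the placements that put person i in their forbidden shelf slot. Any j of these fix j positions, leaving (5−j)! ways to fill the rest, and there are C(4,j) ways to pick which j.
By inclusion–exclusion, the number of valid placements is Σ_{j=0}^{4} (−1)^j C(4,j)·(5−j)!.
Computing: 120 − 96 + 36 − 8 + 1 = 53.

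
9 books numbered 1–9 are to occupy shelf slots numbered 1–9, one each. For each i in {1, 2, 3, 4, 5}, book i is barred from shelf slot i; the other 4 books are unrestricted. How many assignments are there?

205056

Let Aᵢ (for 1 ≤ i ≤ 5) be the placements that put book i in its forbidden shelf slot. Any j of these fix j positions, leaving (9−j)! ways to fill the rest, and there are C(5,j) ways to pick which j.
By inclusion–exclusion, the number of valid placements is Σ_{j=0}^{5} (−1)^j C(5,j)·(9−j)!.
Computing: 362880 − 201600 + 50400 − 7200 + 600 − 24 = 205056.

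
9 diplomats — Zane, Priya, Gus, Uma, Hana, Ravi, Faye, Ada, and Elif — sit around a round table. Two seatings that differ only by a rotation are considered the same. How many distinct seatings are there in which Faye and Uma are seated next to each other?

10080

Glue Faye and Uma into a block (2 internal orders). Seating 8 units around a circle gives (7)! arrangements.
So 2 × (7)! = 2 × 5040 = 10080.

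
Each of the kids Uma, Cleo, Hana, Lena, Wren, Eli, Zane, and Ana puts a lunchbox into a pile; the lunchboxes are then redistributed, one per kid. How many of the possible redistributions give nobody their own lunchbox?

Let Aᵢ be the assignments in which kid i gets their own lunchbox. We want the size of the complement of A₁∪…∪A_8.
By inclusion–exclusion this is Σ_{j=0}^{8} (−1)^j C(8,j)·(8−j)!.
Computing: 40320 − 40320 + 20160 − 6720 + 1680 − 336 + 56 − 8 + 1 = 14833.

14833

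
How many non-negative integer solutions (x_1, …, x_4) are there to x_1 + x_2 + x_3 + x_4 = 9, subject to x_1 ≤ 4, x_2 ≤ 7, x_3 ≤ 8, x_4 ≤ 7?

176

Ignoring the caps, the number of non-negative solutions to x_1+…+x_4 = 9 is C(12,3) = 220.
Subtract solutions that violate a single cap (substitute x_i' = x_i − (cap_i+1)): x_1 ≥ 5 gives C(7,3) = 35; x_2 ≥ 8 gives C(4,3) = 4; x_3 ≥ 9 gives C(3,3) = 1; x_4 ≥ 8 gives C(4,3) = 4. Together 44.
No two caps can be exceeded simultaneously, so the pair terms are all 0.
By inclusion–exclusion the count is 220 − 44 + 0 = 176.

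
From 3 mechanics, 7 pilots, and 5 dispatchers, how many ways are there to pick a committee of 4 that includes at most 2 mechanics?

Split by how many mechanics are chosen (0 through 2).
Sum: C(3,0)·C(12,4) + C(3,1)·C(12,3) + C(3,2)·C(12,2) = 495 + 660 + 198 = 1353.

1353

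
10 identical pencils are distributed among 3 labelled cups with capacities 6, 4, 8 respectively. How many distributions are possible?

Without the upper bounds there are C(12,2) = 66 ways to split 10 among 3 cups.
Subtract solutions that violate a single cap (substitute x_i' = x_i − (cap_i+1)): x_1 ≥ 7 gives C(5,2) = 10; x_2 ≥ 5 gives C(7,2) = 21; x_3 ≥ 9 gives C(3,2) = 3. Together 34.
No two caps can be exceeded simultaneously, so the pair terms are all 0.
By inclusion–exclusion the count is 66 − 34 + 0 = 32.

32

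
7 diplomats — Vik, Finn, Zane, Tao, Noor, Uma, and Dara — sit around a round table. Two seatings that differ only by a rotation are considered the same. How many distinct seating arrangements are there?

Around a circle, 7 distinct people have 7!/7 = (6)! = 720 rotationally distinct seatings.

720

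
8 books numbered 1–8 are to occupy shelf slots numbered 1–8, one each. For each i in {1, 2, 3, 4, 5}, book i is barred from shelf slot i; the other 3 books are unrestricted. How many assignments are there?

21234

Let Aᵢ (for 1 ≤ i ≤ 5) be the placements that put book i in its forbidden shelf slot. Any j of these fix j positions, leaving (8−j)! ways to fill the rest, and there are C(5,j) ways to pick which j.
By inclusion–exclusion, the number of valid placements is Σ_{j=0}^{5} (−1)^j C(5,j)·(8−j)!.
Computing: 40320 − 25200 + 7200 − 1200 + 120 − 6 = 21234.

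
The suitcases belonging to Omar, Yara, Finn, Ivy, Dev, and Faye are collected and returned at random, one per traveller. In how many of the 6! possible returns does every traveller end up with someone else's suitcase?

Let Aᵢ be the assignments in which traveller i gets their own suitcase. We want the size of the complement of A₁∪…∪A_6.
By inclusion–exclusion this is Σ_{j=0}^{6} (−1)^j C(6,j)·(6−j)!.
Computing: 720 − 720 + 360 − 120 + 30 − 6 + 1 = 265.

265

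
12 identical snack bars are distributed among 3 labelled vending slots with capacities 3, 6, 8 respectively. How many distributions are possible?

Ignoring the caps, the number of non-negative solutions to x_1+…+x_3 = 12 is C(14,2) = 91.
Subtract solutions that violate a single cap (substitute x_i' = x_i − (cap_i+1)): x_1 ≥ 4 gives C(10,2) = 45; x_2 ≥ 7 gives C(7,2) = 21; x_3 ≥ 9 gives C(5,2) = 10. Together 76.
Add back pairs where two caps are both exceeded: 3 + 0 + 0 = 3.
By inclusion–exclusion the count is 91 − 76 + 3 = 18.

18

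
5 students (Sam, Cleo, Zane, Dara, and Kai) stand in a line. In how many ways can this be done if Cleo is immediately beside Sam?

Treat {Cleo, Sam} as a single unit. There are 4 units to order, and the pair itself can be ordered 2 ways.
That gives 2 × 4! = 2 × 24 = 48.

48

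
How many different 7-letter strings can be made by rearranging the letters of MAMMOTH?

840

Letter multiplicities in MAMMOTH: A×1, H×1, M×3, O×1, T×1.
So there are 7! / (3!) = 840 distinguishable arrangements.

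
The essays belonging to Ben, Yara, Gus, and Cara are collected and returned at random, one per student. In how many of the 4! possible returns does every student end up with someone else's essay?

Count assignments avoiding every fixed point. For any j of the 4 students fixed to their own essay, the other 4−j can be arranged in (4−j)! ways.
By inclusion–exclusion this is Σ_{j=0}^{4} (−1)^j C(4,j)·(4−j)!.
Computing: 24 − 24 + 12 − 4 + 1 = 9.

9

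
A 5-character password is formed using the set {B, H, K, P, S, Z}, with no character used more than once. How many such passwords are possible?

720

This is a permutation of 5 out of 6: P(6,5) = 6!/1!.
That product is 6 × 5 × 4 × 3 × 2 = 720.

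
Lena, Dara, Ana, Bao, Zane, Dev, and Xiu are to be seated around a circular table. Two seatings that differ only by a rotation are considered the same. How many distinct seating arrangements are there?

720

Seat Lena anywhere (absorbing the rotational symmetry), then permute the other 6: (6)! = 720.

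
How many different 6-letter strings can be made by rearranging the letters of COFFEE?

180

Letter multiplicities in COFFEE: C×1, E×2, F×2, O×1.
The number of distinct arrangements is 6!/(2!·2!) = 720/4 = 180.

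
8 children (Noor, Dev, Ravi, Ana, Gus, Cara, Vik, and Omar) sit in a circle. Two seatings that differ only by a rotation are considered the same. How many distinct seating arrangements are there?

Around a circle, 8 distinct people have 8!/8 = (7)! = 5040 rotationally distinct seatings.

5040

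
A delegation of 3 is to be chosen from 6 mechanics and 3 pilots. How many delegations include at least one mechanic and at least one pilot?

Unrestricted: C(9,3) = 84 ways to pick any 3 of the 9.
Selections missing a whole group: no mechanics → C(3,3) = 1; no pilots → C(6,3) = 20.
Both groups omitted at once is impossible, so 84 − 21 = 63.

63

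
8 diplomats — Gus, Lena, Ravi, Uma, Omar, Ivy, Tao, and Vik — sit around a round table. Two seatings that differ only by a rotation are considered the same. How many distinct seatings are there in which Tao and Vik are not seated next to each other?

Without the restriction there are (7)! = 5040 seatings.
Seatings with Tao beside Vik: treat them as a block with 2 internal orders, giving 2 × (6)! = 1440.
Subtracting, 5040 − 1440 = 3600.

3600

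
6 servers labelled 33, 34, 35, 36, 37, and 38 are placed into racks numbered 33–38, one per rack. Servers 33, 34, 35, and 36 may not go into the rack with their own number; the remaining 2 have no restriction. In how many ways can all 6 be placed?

362

Let Aᵢ (for 33 ≤ i ≤ 36) be the placements that put server i in its forbidden rack. Any j of these fix j positions, leaving (6−j)! ways to fill the rest, and there are C(4,j) ways to pick which j.
By inclusion–exclusion, the number of valid placements is Σ_{j=0}^{4} (−1)^j C(4,j)·(6−j)!.
Computing: 720 − 480 + 144 − 24 + 2 = 362.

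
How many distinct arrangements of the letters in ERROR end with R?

With the last slot taken by R, it remains to arrange the other 4 letters (EROR).
Those 4 letters have R appearing twice, giving (4)!/(2!) = 12.

12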